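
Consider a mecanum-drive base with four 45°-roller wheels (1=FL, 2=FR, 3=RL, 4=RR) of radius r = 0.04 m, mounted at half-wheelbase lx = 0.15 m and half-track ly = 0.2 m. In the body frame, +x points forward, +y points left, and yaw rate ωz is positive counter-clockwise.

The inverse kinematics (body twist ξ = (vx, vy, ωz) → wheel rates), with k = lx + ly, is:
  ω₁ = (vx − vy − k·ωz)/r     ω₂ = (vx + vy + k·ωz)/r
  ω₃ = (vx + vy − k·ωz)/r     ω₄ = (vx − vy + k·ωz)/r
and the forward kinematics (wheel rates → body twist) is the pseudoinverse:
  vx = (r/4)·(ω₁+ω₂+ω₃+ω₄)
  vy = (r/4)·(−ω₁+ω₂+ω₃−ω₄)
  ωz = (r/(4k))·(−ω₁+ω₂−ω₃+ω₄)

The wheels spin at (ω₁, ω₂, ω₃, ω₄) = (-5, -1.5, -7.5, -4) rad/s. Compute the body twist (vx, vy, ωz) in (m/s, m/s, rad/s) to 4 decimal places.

(-0.1800, 0.0000, 0.2000)

k = lx + ly = 0.15 + 0.2 = 0.3500
ω₁+ω₂+ω₃+ω₄ = -18.0000  →  vx = (0.04/4)·-18.0000 = -0.1800
−ω₁+ω₂+ω₃−ω₄ = 0.0000  →  vy = (0.04/4)·0.0000 = 0.0000
−ω₁+ω₂−ω₃+ω₄ = 7.0000  →  ωz = (0.04/1.4000)·7.0000 = 0.2000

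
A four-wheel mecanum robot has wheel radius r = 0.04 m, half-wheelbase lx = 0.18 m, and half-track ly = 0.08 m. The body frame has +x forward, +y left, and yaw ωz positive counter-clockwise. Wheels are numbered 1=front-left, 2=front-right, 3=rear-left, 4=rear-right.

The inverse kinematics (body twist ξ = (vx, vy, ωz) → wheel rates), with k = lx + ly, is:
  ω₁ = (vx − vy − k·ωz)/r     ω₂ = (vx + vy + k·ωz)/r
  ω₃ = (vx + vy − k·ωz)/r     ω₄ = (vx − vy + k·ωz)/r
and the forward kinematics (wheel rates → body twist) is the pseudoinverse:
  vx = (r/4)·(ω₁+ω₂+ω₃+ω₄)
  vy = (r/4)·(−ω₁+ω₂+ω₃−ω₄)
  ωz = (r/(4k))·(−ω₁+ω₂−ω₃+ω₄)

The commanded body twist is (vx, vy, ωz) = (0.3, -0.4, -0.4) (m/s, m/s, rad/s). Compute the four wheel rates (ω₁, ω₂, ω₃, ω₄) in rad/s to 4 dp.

k = lx + ly = 0.18 + 0.08 = 0.2600;  k·ωz = 0.2600·-0.4 = -0.1040
ω₁ (FL) = (vx − vy − k·ωz)/r = 0.8040/0.04 = 20.1000
ω₂ (FR) = (vx + vy + k·ωz)/r = -0.2040/0.04 = -5.1000
ω₃ (RL) = (vx + vy − k·ωz)/r = 0.0040/0.04 = 0.1000
ω₄ (RR) = (vx − vy + k·ωz)/r = 0.5960/0.04 = 14.9000

(20.1000, -5.1000, 0.1000, 14.9000)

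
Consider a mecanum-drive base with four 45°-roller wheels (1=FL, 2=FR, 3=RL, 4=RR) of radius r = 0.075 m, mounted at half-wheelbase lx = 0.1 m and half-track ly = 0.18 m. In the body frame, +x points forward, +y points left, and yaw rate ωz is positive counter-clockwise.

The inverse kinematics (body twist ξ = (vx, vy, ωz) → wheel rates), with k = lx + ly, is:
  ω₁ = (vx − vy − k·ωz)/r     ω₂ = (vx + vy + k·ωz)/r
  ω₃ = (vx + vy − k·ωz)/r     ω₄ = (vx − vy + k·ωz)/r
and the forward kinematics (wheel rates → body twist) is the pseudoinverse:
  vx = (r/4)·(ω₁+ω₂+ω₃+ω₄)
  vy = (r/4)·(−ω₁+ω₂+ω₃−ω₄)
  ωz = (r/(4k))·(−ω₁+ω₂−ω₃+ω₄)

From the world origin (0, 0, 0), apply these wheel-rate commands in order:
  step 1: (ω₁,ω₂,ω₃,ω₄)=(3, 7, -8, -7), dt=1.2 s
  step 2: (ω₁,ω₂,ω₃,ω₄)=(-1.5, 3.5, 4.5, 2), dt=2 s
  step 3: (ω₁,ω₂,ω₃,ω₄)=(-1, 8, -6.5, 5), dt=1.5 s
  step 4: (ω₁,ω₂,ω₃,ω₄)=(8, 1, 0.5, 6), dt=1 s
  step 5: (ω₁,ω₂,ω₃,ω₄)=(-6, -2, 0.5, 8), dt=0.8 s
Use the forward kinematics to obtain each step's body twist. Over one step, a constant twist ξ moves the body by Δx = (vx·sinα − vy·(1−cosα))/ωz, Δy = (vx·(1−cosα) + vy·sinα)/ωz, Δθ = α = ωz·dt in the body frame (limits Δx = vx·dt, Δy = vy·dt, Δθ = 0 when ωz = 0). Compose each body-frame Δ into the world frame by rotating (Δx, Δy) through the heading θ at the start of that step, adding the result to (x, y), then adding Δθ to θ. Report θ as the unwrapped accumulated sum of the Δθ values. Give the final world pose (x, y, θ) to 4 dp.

step 1: ξ=(vx,vy,ωz)=(-0.0938, 0.0563, 0.3348), dt=1.2 → body Δ=(-0.1229, 0.0434, 0.4018) → world pose (-0.1229, 0.0434, 0.4018)
step 2: ξ=(vx,vy,ωz)=(0.1594, 0.1406, 0.1674), dt=2.0 → body Δ=(0.2662, 0.3289, 0.3348) → world pose (-0.0065, 0.4502, 0.7366)
step 3: ξ=(vx,vy,ωz)=(0.1031, -0.0469, 1.3728), dt=1.5 → body Δ=(0.1165, 0.0802, 2.0592) → world pose (0.0259, 0.5879, 2.7958)
step 4: ξ=(vx,vy,ωz)=(0.2906, -0.2344, -0.1004), dt=1.0 → body Δ=(0.2784, -0.2486, -0.1004) → world pose (-0.1517, 0.9161, 2.6953)
step 5: ξ=(vx,vy,ωz)=(0.0094, -0.0656, 0.7701), dt=0.8 → body Δ=(0.0227, -0.0470, 0.6161) → world pose (-0.1519, 0.9683, 3.3114)

(-0.1519, 0.9683, 3.3114)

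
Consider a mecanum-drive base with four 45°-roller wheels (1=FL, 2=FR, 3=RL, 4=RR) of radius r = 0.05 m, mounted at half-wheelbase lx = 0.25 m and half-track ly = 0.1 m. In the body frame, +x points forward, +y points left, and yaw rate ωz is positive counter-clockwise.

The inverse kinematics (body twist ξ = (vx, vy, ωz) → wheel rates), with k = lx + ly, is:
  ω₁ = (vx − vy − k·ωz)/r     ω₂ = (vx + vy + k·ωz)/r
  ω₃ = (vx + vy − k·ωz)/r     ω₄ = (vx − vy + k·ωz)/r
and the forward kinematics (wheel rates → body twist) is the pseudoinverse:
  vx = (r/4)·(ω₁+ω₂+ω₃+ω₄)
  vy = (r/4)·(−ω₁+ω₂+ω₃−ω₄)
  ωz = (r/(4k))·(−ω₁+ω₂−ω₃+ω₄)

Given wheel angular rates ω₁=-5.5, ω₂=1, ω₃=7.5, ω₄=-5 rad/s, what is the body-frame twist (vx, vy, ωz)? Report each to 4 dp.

(-0.0250, 0.2375, -0.2143)

k = lx + ly = 0.25 + 0.1 = 0.3500
ω₁+ω₂+ω₃+ω₄ = -2.0000  →  vx = (0.05/4)·-2.0000 = -0.0250
−ω₁+ω₂+ω₃−ω₄ = 19.0000  →  vy = (0.05/4)·19.0000 = 0.2375
−ω₁+ω₂−ω₃+ω₄ = -6.0000  →  ωz = (0.05/1.4000)·-6.0000 = -0.2143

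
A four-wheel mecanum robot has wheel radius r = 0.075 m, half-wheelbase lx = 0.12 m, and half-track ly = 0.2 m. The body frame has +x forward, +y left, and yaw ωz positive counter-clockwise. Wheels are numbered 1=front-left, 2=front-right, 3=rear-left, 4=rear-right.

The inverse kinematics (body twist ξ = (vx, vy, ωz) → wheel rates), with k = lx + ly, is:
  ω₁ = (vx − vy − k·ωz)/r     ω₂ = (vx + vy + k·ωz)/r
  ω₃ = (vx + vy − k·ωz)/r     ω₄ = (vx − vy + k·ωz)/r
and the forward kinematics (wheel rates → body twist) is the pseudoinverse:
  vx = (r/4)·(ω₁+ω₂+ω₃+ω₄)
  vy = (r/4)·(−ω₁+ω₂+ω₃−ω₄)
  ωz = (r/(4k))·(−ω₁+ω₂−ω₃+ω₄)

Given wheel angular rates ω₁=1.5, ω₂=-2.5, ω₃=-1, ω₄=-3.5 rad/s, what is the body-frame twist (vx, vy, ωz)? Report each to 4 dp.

(-0.1031, -0.0281, -0.3809)

k = lx + ly = 0.12 + 0.2 = 0.3200
ω₁+ω₂+ω₃+ω₄ = -5.5000  →  vx = (0.075/4)·-5.5000 = -0.1031
−ω₁+ω₂+ω₃−ω₄ = -1.5000  →  vy = (0.075/4)·-1.5000 = -0.0281
−ω₁+ω₂−ω₃+ω₄ = -6.5000  →  ωz = (0.075/1.2800)·-6.5000 = -0.3809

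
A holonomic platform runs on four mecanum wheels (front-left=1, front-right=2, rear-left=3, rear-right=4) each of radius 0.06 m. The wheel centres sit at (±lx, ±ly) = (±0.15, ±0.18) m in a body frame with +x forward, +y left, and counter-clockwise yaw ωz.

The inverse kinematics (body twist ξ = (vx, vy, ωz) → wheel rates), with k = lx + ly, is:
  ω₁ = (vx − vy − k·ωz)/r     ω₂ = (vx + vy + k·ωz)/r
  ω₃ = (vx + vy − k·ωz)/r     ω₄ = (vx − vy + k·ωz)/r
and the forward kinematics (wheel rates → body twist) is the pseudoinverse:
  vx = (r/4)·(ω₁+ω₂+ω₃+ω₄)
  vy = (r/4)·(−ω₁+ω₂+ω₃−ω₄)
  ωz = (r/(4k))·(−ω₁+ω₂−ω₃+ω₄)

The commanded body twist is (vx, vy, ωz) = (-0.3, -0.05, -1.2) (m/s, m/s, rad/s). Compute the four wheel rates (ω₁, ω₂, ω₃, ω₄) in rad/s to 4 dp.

k = lx + ly = 0.15 + 0.18 = 0.3300;  k·ωz = 0.3300·-1.2 = -0.3960
ω₁ (FL) = (vx − vy − k·ωz)/r = 0.1460/0.06 = 2.4333
ω₂ (FR) = (vx + vy + k·ωz)/r = -0.7460/0.06 = -12.4333
ω₃ (RL) = (vx + vy − k·ωz)/r = 0.0460/0.06 = 0.7667
ω₄ (RR) = (vx − vy + k·ωz)/r = -0.6460/0.06 = -10.7667

(2.4333, -12.4333, 0.7667, -10.7667)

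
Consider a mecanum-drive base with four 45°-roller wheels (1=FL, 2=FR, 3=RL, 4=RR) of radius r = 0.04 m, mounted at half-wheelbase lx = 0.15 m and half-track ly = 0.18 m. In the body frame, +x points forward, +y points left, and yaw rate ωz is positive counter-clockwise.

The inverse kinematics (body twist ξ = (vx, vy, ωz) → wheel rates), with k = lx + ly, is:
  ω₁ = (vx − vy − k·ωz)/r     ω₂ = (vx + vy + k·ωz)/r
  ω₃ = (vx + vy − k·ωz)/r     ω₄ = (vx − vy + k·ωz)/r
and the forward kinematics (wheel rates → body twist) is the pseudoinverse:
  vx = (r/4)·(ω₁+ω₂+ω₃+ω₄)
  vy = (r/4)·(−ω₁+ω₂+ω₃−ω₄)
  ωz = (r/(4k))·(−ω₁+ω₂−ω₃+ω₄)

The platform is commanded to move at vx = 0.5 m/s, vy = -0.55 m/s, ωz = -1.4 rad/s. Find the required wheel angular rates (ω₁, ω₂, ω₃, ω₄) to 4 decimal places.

(37.8000, -12.8000, 10.3000, 14.7000)

k = lx + ly = 0.15 + 0.18 = 0.3300;  k·ωz = 0.3300·-1.4 = -0.4620
ω₁ (FL) = (vx − vy − k·ωz)/r = 1.5120/0.04 = 37.8000
ω₂ (FR) = (vx + vy + k·ωz)/r = -0.5120/0.04 = -12.8000
ω₃ (RL) = (vx + vy − k·ωz)/r = 0.4120/0.04 = 10.3000
ω₄ (RR) = (vx − vy + k·ωz)/r = 0.5880/0.04 = 14.7000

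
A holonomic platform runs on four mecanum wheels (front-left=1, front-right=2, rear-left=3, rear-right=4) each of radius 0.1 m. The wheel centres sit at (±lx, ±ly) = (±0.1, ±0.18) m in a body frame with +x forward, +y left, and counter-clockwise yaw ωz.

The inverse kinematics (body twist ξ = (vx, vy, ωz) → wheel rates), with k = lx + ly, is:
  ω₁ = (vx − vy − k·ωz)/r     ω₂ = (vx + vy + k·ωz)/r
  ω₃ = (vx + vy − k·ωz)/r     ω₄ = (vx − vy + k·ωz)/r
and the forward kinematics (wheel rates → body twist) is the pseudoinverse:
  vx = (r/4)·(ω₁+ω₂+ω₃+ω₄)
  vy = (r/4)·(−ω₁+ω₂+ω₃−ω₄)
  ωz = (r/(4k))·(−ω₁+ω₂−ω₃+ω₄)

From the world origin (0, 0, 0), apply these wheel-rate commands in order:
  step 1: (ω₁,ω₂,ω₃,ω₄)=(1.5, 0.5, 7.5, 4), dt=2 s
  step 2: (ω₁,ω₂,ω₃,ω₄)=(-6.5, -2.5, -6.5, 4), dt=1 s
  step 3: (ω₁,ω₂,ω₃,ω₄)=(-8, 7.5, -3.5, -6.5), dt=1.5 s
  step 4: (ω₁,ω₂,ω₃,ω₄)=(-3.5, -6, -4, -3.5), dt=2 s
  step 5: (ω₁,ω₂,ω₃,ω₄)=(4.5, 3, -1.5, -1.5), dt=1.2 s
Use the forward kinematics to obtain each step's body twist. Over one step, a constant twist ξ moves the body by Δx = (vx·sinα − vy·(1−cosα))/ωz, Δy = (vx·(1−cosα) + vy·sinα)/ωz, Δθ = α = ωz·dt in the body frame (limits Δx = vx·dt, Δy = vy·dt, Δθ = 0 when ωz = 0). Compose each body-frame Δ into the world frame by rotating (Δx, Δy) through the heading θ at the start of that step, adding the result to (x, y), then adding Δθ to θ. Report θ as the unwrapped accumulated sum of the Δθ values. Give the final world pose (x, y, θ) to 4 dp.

(0.1840, -1.0170, 1.6473)

step 1: ξ=(vx,vy,ωz)=(0.3375, 0.0625, -0.4018), dt=2.0 → body Δ=(0.6522, -0.1449, -0.8036) → world pose (0.6522, -0.1449, -0.8036)
step 2: ξ=(vx,vy,ωz)=(-0.2875, -0.1625, 1.2946), dt=1.0 → body Δ=(-0.1224, -0.2823, 1.2946) → world pose (0.3641, -0.2528, 0.4911)
step 3: ξ=(vx,vy,ωz)=(-0.2625, 0.4625, 1.1161), dt=1.5 → body Δ=(-0.6911, 0.1527, 1.6741) → world pose (-0.3173, -0.4440, 2.1652)
step 4: ξ=(vx,vy,ωz)=(-0.4250, -0.0750, -0.1786), dt=2.0 → body Δ=(-0.8585, 0.0033, -0.3571) → world pose (0.1607, -1.1572, 1.8080)
step 5: ξ=(vx,vy,ωz)=(0.1125, -0.0375, -0.1339), dt=1.2 → body Δ=(0.1308, -0.0556, -0.1607) → world pose (0.1840, -1.0170, 1.6473)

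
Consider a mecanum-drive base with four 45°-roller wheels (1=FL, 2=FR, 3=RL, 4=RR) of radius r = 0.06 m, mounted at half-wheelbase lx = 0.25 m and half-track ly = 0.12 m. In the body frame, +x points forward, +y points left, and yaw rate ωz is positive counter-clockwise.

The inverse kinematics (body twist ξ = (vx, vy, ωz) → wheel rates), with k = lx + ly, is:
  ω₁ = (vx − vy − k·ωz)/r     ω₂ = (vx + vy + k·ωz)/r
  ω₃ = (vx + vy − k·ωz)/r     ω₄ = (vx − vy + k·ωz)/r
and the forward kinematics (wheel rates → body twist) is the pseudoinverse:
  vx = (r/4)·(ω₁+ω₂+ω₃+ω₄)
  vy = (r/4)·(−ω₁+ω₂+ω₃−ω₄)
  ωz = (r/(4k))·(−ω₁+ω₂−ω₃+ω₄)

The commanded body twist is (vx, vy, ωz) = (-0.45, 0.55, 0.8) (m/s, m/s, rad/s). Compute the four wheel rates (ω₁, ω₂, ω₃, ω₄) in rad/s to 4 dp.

(-21.6000, 6.6000, -3.2667, -11.7333)

k = lx + ly = 0.25 + 0.12 = 0.3700;  k·ωz = 0.3700·0.8 = 0.2960
ω₁ (FL) = (vx − vy − k·ωz)/r = -1.2960/0.06 = -21.6000
ω₂ (FR) = (vx + vy + k·ωz)/r = 0.3960/0.06 = 6.6000
ω₃ (RL) = (vx + vy − k·ωz)/r = -0.1960/0.06 = -3.2667
ω₄ (RR) = (vx − vy + k·ωz)/r = -0.7040/0.06 = -11.7333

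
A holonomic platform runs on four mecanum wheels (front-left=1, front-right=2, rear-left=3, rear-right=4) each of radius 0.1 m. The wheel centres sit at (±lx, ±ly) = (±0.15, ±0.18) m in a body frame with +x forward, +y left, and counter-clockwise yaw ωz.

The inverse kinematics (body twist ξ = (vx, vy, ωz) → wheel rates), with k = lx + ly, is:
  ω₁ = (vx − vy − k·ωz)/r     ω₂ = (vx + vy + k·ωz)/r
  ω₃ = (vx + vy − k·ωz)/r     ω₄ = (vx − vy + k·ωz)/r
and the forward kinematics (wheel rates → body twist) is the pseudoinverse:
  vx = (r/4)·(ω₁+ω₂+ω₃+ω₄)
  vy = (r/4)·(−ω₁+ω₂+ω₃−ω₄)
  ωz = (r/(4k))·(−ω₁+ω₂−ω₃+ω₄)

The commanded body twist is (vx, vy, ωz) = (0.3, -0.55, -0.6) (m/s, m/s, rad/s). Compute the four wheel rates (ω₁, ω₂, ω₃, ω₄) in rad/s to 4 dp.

k = lx + ly = 0.15 + 0.18 = 0.3300;  k·ωz = 0.3300·-0.6 = -0.1980
ω₁ (FL) = (vx − vy − k·ωz)/r = 1.0480/0.1 = 10.4800
ω₂ (FR) = (vx + vy + k·ωz)/r = -0.4480/0.1 = -4.4800
ω₃ (RL) = (vx + vy − k·ωz)/r = -0.0520/0.1 = -0.5200
ω₄ (RR) = (vx − vy + k·ωz)/r = 0.6520/0.1 = 6.5200

(10.4800, -4.4800, -0.5200, 6.5200)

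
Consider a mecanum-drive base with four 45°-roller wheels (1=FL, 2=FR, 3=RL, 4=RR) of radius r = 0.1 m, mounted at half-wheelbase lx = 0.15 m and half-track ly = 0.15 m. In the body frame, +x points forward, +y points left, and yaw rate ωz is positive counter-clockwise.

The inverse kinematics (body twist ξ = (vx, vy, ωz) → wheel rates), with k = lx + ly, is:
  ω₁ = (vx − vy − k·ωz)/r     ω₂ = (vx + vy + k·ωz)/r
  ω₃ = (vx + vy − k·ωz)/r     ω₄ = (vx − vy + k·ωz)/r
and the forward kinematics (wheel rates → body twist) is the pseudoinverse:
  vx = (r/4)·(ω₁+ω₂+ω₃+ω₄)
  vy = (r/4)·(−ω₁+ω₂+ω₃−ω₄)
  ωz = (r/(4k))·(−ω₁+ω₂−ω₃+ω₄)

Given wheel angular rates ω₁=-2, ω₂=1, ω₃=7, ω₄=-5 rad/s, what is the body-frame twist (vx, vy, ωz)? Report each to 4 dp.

k = lx + ly = 0.15 + 0.15 = 0.3000
ω₁+ω₂+ω₃+ω₄ = 1.0000  →  vx = (0.1/4)·1.0000 = 0.0250
−ω₁+ω₂+ω₃−ω₄ = 15.0000  →  vy = (0.1/4)·15.0000 = 0.3750
−ω₁+ω₂−ω₃+ω₄ = -9.0000  →  ωz = (0.1/1.2000)·-9.0000 = -0.7500

(0.0250, 0.3750, -0.7500)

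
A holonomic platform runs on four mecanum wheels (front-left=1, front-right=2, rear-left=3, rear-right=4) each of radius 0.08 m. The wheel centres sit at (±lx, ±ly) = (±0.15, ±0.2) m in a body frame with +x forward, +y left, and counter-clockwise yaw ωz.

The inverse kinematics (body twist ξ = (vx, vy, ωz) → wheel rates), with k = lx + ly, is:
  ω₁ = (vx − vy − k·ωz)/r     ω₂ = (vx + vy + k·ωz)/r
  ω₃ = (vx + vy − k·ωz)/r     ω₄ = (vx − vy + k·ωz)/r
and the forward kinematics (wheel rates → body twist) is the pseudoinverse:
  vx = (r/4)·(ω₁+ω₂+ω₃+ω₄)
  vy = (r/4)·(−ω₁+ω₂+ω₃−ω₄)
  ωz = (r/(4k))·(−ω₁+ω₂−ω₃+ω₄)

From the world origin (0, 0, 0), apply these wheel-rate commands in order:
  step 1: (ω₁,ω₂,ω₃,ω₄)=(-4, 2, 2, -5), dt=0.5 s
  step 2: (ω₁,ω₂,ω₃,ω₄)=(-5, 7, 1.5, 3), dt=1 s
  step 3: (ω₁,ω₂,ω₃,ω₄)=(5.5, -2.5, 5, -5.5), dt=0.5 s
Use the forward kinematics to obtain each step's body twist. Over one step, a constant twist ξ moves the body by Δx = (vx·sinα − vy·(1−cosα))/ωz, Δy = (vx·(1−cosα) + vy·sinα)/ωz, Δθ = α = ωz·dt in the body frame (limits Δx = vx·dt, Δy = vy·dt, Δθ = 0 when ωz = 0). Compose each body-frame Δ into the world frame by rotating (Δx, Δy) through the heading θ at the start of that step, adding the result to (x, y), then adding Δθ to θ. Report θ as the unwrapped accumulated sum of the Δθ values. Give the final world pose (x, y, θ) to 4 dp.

(0.0096, 0.4002, 0.2143)

step 1: ξ=(vx,vy,ωz)=(-0.1000, 0.2600, -0.0571), dt=0.5 → body Δ=(-0.0481, 0.1307, -0.0286) → world pose (-0.0481, 0.1307, -0.0286)
step 2: ξ=(vx,vy,ωz)=(0.1300, 0.2100, 0.7714), dt=1.0 → body Δ=(0.0404, 0.2375, 0.7714) → world pose (-0.0009, 0.3669, 0.7429)
step 3: ξ=(vx,vy,ωz)=(0.0500, 0.0500, -1.0571), dt=0.5 → body Δ=(0.0303, 0.0174, -0.5286) → world pose (0.0096, 0.4002, 0.2143)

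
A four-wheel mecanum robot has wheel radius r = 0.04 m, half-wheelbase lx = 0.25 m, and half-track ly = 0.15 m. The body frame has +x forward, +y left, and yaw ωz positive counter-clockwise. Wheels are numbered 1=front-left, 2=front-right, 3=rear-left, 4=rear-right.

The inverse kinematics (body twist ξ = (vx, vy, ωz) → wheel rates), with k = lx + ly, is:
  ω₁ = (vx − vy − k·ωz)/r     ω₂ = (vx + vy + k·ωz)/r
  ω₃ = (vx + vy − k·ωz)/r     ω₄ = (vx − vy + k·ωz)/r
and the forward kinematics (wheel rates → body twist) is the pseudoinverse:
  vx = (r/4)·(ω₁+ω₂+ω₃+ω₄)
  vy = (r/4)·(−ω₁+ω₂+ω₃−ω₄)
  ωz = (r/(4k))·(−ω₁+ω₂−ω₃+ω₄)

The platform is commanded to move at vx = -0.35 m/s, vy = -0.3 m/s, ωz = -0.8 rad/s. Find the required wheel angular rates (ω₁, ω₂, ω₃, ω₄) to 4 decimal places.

(6.7500, -24.2500, -8.2500, -9.2500)

k = lx + ly = 0.25 + 0.15 = 0.4000;  k·ωz = 0.4000·-0.8 = -0.3200
ω₁ (FL) = (vx − vy − k·ωz)/r = 0.2700/0.04 = 6.7500
ω₂ (FR) = (vx + vy + k·ωz)/r = -0.9700/0.04 = -24.2500
ω₃ (RL) = (vx + vy − k·ωz)/r = -0.3300/0.04 = -8.2500
ω₄ (RR) = (vx − vy + k·ωz)/r = -0.3700/0.04 = -9.2500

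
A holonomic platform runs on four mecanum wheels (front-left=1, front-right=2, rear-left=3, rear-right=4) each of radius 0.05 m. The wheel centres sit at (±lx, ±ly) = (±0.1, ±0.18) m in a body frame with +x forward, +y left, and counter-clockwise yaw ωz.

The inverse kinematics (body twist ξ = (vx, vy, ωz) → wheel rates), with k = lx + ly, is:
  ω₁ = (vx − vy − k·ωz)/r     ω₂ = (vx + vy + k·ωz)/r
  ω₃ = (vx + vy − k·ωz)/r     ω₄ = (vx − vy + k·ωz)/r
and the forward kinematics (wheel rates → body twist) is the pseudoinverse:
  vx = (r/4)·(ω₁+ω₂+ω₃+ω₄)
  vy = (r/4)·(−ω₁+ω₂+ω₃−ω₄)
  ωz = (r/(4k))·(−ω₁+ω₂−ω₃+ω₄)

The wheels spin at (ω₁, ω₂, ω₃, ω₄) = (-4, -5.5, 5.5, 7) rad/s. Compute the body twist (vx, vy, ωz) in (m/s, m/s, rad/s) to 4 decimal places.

(0.0375, -0.0375, 0.0000)

k = lx + ly = 0.1 + 0.18 = 0.2800
ω₁+ω₂+ω₃+ω₄ = 3.0000  →  vx = (0.05/4)·3.0000 = 0.0375
−ω₁+ω₂+ω₃−ω₄ = -3.0000  →  vy = (0.05/4)·-3.0000 = -0.0375
−ω₁+ω₂−ω₃+ω₄ = 0.0000  →  ωz = (0.05/1.1200)·0.0000 = 0.0000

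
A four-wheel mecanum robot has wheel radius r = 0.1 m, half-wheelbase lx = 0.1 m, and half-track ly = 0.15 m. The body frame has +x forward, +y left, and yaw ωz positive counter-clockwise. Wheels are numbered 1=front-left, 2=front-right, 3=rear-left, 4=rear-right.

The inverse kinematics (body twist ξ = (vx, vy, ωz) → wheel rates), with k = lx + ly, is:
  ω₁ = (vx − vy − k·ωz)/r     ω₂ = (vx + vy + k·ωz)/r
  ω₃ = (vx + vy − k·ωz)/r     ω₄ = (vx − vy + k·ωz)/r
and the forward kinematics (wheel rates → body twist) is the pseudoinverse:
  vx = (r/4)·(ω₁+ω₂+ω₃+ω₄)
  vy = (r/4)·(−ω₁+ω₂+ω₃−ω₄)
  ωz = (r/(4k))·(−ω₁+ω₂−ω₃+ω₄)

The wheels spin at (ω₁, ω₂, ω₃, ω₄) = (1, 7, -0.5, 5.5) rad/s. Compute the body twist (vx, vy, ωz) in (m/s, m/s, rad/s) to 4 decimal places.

(0.3250, 0.0000, 1.2000)

k = lx + ly = 0.1 + 0.15 = 0.2500
ω₁+ω₂+ω₃+ω₄ = 13.0000  →  vx = (0.1/4)·13.0000 = 0.3250
−ω₁+ω₂+ω₃−ω₄ = 0.0000  →  vy = (0.1/4)·0.0000 = 0.0000
−ω₁+ω₂−ω₃+ω₄ = 12.0000  →  ωz = (0.1/1.0000)·12.0000 = 1.2000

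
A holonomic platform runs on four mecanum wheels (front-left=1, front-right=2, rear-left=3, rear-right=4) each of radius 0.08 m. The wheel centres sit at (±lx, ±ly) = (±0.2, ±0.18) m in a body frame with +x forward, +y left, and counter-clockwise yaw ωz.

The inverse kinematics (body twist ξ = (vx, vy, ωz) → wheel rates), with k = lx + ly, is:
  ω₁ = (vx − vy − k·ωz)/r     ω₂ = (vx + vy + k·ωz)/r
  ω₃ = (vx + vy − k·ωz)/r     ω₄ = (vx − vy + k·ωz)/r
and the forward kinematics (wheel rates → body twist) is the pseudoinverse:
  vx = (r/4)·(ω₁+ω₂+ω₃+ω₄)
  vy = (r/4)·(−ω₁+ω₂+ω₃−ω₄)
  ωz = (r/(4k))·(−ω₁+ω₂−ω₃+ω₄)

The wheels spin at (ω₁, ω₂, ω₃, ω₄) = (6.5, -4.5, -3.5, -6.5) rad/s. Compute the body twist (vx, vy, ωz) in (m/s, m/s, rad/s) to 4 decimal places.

k = lx + ly = 0.2 + 0.18 = 0.3800
ω₁+ω₂+ω₃+ω₄ = -8.0000  →  vx = (0.08/4)·-8.0000 = -0.1600
−ω₁+ω₂+ω₃−ω₄ = -8.0000  →  vy = (0.08/4)·-8.0000 = -0.1600
−ω₁+ω₂−ω₃+ω₄ = -14.0000  →  ωz = (0.08/1.5200)·-14.0000 = -0.7368

(-0.1600, -0.1600, -0.7368)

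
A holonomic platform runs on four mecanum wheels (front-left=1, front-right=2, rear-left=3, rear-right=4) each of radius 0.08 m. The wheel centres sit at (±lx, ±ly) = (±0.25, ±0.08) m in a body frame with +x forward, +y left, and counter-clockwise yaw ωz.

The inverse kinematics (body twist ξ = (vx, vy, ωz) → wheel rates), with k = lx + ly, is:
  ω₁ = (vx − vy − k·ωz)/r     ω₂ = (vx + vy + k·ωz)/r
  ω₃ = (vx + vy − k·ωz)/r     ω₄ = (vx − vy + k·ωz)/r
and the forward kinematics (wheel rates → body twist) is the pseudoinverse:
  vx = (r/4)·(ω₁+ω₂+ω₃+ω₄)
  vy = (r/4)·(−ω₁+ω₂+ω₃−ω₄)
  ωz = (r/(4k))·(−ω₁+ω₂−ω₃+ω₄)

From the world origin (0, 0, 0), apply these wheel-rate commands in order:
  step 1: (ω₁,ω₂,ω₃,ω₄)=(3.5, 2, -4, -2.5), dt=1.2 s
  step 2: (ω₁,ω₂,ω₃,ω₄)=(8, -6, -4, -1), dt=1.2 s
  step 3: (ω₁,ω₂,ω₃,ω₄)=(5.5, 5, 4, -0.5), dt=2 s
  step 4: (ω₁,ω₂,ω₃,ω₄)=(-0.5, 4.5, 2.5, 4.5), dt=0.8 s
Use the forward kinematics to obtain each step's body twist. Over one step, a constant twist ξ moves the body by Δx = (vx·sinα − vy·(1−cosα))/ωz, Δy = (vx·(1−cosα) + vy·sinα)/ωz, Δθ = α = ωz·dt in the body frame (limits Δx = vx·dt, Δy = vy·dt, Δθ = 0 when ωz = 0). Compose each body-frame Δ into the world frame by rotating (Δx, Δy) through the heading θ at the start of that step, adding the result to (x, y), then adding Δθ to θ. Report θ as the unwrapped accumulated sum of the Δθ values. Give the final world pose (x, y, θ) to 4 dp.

(0.2487, -0.9815, -1.0667)

step 1: ξ=(vx,vy,ωz)=(-0.0200, -0.0600, 0.0000), dt=1.2 → body Δ=(-0.0240, -0.0720, 0.0000) → world pose (-0.0240, -0.0720, 0.0000)
step 2: ξ=(vx,vy,ωz)=(-0.0600, -0.3400, -0.6667), dt=1.2 → body Δ=(-0.2192, -0.3386, -0.8000) → world pose (-0.2432, -0.4106, -0.8000)
step 3: ξ=(vx,vy,ωz)=(0.2800, 0.0800, -0.3030), dt=2.0 → body Δ=(0.5734, -0.0142, -0.6061) → world pose (0.1460, -0.8317, -1.4061)
step 4: ξ=(vx,vy,ωz)=(0.2200, 0.0600, 0.4242), dt=0.8 → body Δ=(0.1646, 0.0767, 0.3394) → world pose (0.2487, -0.9815, -1.0667)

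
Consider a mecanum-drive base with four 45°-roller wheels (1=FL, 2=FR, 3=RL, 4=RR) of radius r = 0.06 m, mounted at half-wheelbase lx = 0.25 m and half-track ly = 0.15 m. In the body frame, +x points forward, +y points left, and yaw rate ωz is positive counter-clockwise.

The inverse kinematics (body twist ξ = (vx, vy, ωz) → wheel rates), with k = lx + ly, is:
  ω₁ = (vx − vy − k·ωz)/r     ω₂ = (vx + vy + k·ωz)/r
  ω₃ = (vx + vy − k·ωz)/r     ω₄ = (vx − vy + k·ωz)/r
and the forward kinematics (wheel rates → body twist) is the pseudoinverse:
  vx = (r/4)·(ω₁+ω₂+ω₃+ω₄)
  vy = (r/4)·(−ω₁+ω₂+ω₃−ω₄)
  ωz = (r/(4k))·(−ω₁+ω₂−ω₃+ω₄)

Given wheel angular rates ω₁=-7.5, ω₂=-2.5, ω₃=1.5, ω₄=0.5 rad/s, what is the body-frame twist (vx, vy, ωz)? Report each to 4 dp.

(-0.1200, 0.0900, 0.1500)

k = lx + ly = 0.25 + 0.15 = 0.4000
ω₁+ω₂+ω₃+ω₄ = -8.0000  →  vx = (0.06/4)·-8.0000 = -0.1200
−ω₁+ω₂+ω₃−ω₄ = 6.0000  →  vy = (0.06/4)·6.0000 = 0.0900
−ω₁+ω₂−ω₃+ω₄ = 4.0000  →  ωz = (0.06/1.6000)·4.0000 = 0.1500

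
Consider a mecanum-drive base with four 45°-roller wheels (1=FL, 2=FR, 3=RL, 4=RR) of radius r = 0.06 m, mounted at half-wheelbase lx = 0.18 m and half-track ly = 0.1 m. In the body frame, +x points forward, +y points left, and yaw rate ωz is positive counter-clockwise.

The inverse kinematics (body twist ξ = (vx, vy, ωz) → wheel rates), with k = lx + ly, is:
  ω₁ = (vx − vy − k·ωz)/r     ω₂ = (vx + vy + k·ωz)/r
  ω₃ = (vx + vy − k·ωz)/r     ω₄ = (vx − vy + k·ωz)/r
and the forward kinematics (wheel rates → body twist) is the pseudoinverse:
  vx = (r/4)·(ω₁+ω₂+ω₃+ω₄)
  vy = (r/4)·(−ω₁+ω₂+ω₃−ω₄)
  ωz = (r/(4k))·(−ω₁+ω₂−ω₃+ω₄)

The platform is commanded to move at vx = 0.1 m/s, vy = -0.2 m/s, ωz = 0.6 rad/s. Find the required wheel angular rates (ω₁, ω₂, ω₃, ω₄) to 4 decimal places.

k = lx + ly = 0.18 + 0.1 = 0.2800;  k·ωz = 0.2800·0.6 = 0.1680
ω₁ (FL) = (vx − vy − k·ωz)/r = 0.1320/0.06 = 2.2000
ω₂ (FR) = (vx + vy + k·ωz)/r = 0.0680/0.06 = 1.1333
ω₃ (RL) = (vx + vy − k·ωz)/r = -0.2680/0.06 = -4.4667
ω₄ (RR) = (vx − vy + k·ωz)/r = 0.4680/0.06 = 7.8000

(2.2000, 1.1333, -4.4667, 7.8000)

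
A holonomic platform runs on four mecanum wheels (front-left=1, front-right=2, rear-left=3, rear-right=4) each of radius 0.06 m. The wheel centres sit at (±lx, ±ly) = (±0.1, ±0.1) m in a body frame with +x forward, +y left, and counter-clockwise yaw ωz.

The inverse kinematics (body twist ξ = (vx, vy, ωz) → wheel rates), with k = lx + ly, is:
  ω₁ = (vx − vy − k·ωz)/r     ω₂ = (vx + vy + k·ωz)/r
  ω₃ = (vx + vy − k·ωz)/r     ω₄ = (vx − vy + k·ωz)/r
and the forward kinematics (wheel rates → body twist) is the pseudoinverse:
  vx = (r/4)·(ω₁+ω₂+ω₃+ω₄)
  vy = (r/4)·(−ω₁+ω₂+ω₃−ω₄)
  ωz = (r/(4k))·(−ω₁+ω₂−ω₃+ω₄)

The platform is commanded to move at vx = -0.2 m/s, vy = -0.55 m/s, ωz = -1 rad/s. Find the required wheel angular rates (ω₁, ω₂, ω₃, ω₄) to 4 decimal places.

k = lx + ly = 0.1 + 0.1 = 0.2000;  k·ωz = 0.2000·-1 = -0.2000
ω₁ (FL) = (vx − vy − k·ωz)/r = 0.5500/0.06 = 9.1667
ω₂ (FR) = (vx + vy + k·ωz)/r = -0.9500/0.06 = -15.8333
ω₃ (RL) = (vx + vy − k·ωz)/r = -0.5500/0.06 = -9.1667
ω₄ (RR) = (vx − vy + k·ωz)/r = 0.1500/0.06 = 2.5000

(9.1667, -15.8333, -9.1667, 2.5000)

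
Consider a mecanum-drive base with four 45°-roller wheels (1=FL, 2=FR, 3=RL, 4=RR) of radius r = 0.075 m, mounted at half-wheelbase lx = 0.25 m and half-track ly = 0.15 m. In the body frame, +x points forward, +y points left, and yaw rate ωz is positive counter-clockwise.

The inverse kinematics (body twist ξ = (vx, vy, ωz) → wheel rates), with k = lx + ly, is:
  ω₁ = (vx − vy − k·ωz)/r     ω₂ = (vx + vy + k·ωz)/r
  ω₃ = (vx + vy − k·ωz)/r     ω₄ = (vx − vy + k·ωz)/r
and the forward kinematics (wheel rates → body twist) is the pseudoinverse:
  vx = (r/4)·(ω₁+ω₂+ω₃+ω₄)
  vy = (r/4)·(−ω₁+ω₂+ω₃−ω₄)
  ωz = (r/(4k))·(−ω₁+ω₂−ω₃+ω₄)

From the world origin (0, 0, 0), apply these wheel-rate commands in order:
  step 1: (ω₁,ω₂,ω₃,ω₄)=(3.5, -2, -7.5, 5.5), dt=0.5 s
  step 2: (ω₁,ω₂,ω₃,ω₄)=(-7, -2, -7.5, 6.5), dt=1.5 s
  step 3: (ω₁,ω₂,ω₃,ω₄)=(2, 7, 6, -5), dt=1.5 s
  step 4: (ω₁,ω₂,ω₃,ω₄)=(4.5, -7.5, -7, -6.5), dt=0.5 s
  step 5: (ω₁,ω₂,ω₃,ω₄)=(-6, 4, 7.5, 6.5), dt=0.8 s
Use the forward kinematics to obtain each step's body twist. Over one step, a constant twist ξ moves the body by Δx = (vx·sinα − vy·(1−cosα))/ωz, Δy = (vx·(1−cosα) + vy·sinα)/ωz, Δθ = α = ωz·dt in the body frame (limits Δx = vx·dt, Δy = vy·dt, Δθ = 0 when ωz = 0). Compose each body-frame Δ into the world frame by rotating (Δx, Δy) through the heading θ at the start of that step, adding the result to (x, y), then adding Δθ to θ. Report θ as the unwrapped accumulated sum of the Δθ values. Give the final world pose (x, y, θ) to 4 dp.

(-0.3759, -0.0891, 1.1578)

step 1: ξ=(vx,vy,ωz)=(-0.0094, -0.3469, 0.3516), dt=0.5 → body Δ=(0.0105, -0.1730, 0.1758) → world pose (0.0105, -0.1730, 0.1758)
step 2: ξ=(vx,vy,ωz)=(-0.1875, -0.1687, 0.8906), dt=1.5 → body Δ=(-0.0594, -0.3458, 1.3359) → world pose (0.0126, -0.5238, 1.5117)
step 3: ξ=(vx,vy,ωz)=(0.1875, 0.3000, -0.2812), dt=1.5 → body Δ=(0.3665, 0.3783, -0.4219) → world pose (-0.3435, -0.1356, 1.0898)
step 4: ξ=(vx,vy,ωz)=(-0.3094, -0.2344, -0.5391), dt=0.5 → body Δ=(-0.1685, -0.0951, -0.2695) → world pose (-0.3371, -0.3290, 0.8203)
step 5: ξ=(vx,vy,ωz)=(0.2250, 0.2062, 0.4219), dt=0.8 → body Δ=(0.1490, 0.1920, 0.3375) → world pose (-0.3759, -0.0891, 1.1578)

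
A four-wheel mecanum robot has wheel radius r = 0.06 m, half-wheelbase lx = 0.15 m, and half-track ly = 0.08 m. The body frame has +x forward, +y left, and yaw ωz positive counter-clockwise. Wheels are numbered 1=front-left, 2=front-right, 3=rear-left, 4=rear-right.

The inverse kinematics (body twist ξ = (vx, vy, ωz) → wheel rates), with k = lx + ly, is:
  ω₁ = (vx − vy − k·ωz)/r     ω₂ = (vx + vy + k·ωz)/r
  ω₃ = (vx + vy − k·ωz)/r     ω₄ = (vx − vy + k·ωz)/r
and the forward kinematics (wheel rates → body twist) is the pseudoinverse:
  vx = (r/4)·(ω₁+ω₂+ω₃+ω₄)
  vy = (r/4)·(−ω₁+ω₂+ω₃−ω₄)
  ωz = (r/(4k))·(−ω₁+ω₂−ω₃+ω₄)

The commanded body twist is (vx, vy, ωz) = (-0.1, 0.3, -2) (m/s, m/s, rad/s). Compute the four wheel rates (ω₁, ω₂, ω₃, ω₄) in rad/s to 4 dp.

(1.0000, -4.3333, 11.0000, -14.3333)

k = lx + ly = 0.15 + 0.08 = 0.2300;  k·ωz = 0.2300·-2 = -0.4600
ω₁ (FL) = (vx − vy − k·ωz)/r = 0.0600/0.06 = 1.0000
ω₂ (FR) = (vx + vy + k·ωz)/r = -0.2600/0.06 = -4.3333
ω₃ (RL) = (vx + vy − k·ωz)/r = 0.6600/0.06 = 11.0000
ω₄ (RR) = (vx − vy + k·ωz)/r = -0.8600/0.06 = -14.3333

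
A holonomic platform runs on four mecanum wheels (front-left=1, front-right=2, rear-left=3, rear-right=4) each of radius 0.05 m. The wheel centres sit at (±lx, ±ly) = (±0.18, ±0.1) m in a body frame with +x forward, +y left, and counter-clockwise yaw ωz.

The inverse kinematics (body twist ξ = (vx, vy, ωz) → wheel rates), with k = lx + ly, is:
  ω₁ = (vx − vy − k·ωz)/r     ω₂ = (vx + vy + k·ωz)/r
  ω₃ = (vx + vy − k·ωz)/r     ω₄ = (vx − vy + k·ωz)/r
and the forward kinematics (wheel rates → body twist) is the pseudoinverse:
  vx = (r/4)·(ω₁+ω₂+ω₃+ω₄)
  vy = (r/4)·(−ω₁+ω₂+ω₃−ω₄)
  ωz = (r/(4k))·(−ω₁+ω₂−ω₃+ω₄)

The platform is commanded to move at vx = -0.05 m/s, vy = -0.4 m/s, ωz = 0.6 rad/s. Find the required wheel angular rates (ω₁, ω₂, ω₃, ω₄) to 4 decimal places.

(3.6400, -5.6400, -12.3600, 10.3600)

k = lx + ly = 0.18 + 0.1 = 0.2800;  k·ωz = 0.2800·0.6 = 0.1680
ω₁ (FL) = (vx − vy − k·ωz)/r = 0.1820/0.05 = 3.6400
ω₂ (FR) = (vx + vy + k·ωz)/r = -0.2820/0.05 = -5.6400
ω₃ (RL) = (vx + vy − k·ωz)/r = -0.6180/0.05 = -12.3600
ω₄ (RR) = (vx − vy + k·ωz)/r = 0.5180/0.05 = 10.3600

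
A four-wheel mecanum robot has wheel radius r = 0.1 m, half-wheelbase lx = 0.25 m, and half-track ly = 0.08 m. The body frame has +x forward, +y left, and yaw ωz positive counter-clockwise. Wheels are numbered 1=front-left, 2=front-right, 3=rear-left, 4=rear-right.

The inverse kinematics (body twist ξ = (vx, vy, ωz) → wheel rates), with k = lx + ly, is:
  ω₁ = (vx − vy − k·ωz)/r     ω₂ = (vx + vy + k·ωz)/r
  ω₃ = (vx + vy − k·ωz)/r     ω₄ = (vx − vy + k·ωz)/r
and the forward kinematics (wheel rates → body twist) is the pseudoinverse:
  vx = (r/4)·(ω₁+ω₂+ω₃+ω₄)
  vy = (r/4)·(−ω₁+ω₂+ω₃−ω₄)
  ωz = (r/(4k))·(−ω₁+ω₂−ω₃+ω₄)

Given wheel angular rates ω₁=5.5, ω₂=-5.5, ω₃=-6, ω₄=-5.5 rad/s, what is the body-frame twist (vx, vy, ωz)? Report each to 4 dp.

k = lx + ly = 0.25 + 0.08 = 0.3300
ω₁+ω₂+ω₃+ω₄ = -11.5000  →  vx = (0.1/4)·-11.5000 = -0.2875
−ω₁+ω₂+ω₃−ω₄ = -11.5000  →  vy = (0.1/4)·-11.5000 = -0.2875
−ω₁+ω₂−ω₃+ω₄ = -10.5000  →  ωz = (0.1/1.3200)·-10.5000 = -0.7955

(-0.2875, -0.2875, -0.7955)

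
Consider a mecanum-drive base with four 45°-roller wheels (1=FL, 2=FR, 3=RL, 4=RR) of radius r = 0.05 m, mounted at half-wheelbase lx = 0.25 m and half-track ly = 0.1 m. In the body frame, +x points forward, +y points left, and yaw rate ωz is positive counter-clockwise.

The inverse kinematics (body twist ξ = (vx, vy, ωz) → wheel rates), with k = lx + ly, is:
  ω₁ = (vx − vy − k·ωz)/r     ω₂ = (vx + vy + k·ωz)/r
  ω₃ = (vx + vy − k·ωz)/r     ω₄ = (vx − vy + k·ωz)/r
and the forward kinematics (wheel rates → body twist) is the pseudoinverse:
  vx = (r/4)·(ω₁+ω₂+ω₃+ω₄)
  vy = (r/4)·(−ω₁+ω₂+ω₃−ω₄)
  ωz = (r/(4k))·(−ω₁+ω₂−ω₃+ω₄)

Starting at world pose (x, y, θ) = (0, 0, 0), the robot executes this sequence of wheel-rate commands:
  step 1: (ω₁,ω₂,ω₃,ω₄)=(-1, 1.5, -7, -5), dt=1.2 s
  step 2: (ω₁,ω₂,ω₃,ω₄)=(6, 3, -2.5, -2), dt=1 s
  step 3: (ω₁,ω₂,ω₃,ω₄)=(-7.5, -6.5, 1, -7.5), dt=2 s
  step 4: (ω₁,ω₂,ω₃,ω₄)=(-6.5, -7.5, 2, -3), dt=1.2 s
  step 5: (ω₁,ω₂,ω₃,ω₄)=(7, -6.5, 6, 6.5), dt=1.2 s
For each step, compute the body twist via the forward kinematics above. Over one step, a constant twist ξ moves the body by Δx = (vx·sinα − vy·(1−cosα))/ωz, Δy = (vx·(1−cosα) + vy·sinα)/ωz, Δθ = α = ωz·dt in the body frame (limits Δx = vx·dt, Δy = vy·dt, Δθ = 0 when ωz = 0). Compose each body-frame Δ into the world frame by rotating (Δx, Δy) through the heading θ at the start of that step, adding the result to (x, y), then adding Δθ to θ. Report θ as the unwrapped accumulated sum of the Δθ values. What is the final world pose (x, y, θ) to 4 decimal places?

step 1: ξ=(vx,vy,ωz)=(-0.1438, 0.0062, 0.1607), dt=1.2 → body Δ=(-0.1722, -0.0091, 0.1929) → world pose (-0.1722, -0.0091, 0.1929)
step 2: ξ=(vx,vy,ωz)=(0.0563, -0.0438, -0.0893), dt=1.0 → body Δ=(0.0542, -0.0462, -0.0893) → world pose (-0.1101, -0.0441, 0.1036)
step 3: ξ=(vx,vy,ωz)=(-0.2562, 0.1187, -0.2679), dt=2.0 → body Δ=(-0.4262, 0.3603, -0.5357) → world pose (-0.5713, 0.2702, -0.4321)
step 4: ξ=(vx,vy,ωz)=(-0.1875, 0.0500, -0.2143), dt=1.2 → body Δ=(-0.2149, 0.0881, -0.2571) → world pose (-0.7295, 0.4402, -0.6893)
step 5: ξ=(vx,vy,ωz)=(0.1625, -0.1750, -0.4643), dt=1.2 → body Δ=(0.1281, -0.2522, -0.5571) → world pose (-0.7911, 0.1641, -1.2464)

(-0.7911, 0.1641, -1.2464)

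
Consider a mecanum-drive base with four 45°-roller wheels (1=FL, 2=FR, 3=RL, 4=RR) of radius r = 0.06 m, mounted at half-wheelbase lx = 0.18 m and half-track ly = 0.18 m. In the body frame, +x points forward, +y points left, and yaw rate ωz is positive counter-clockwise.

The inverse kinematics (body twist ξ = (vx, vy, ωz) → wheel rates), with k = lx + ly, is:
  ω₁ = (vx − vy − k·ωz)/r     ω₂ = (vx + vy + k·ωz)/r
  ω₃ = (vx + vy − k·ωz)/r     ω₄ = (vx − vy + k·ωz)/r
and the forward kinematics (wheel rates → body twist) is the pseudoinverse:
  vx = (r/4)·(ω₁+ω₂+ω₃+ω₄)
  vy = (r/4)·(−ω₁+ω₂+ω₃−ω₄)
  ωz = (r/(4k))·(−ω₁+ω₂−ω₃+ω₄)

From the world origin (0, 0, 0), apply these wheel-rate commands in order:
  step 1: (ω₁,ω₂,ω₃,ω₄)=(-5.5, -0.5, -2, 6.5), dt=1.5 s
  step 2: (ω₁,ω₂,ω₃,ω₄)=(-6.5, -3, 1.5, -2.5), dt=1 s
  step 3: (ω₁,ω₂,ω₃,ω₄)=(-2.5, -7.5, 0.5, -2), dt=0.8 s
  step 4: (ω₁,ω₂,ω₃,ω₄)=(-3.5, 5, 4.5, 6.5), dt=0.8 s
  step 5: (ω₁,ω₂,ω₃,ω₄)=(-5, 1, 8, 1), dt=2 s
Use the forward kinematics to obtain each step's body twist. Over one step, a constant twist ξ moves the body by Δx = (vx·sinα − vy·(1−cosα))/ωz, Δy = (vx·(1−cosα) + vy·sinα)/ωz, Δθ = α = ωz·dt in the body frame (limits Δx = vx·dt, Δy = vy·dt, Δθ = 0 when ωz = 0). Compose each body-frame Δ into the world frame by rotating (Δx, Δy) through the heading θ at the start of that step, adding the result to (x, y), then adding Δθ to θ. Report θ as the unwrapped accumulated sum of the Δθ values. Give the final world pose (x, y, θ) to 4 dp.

step 1: ξ=(vx,vy,ωz)=(-0.0225, -0.0525, 0.5625), dt=1.5 → body Δ=(0.0014, -0.0831, 0.8438) → world pose (0.0014, -0.0831, 0.8438)
step 2: ξ=(vx,vy,ωz)=(-0.1575, 0.1125, -0.0208), dt=1.0 → body Δ=(-0.1563, 0.1141, -0.0208) → world pose (-0.1878, -0.1241, 0.8229)
step 3: ξ=(vx,vy,ωz)=(-0.1725, -0.0375, -0.3125), dt=0.8 → body Δ=(-0.1403, -0.0125, -0.2500) → world pose (-0.2740, -0.2355, 0.5729)
step 4: ξ=(vx,vy,ωz)=(0.1875, 0.0975, 0.4375), dt=0.8 → body Δ=(0.1334, 0.1024, 0.3500) → world pose (-0.2174, -0.0771, 0.9229)
step 5: ξ=(vx,vy,ωz)=(0.0750, 0.1950, -0.0417), dt=2.0 → body Δ=(0.1661, 0.3833, -0.0833) → world pose (-0.4228, 0.2867, 0.8396)

(-0.4228, 0.2867, 0.8396)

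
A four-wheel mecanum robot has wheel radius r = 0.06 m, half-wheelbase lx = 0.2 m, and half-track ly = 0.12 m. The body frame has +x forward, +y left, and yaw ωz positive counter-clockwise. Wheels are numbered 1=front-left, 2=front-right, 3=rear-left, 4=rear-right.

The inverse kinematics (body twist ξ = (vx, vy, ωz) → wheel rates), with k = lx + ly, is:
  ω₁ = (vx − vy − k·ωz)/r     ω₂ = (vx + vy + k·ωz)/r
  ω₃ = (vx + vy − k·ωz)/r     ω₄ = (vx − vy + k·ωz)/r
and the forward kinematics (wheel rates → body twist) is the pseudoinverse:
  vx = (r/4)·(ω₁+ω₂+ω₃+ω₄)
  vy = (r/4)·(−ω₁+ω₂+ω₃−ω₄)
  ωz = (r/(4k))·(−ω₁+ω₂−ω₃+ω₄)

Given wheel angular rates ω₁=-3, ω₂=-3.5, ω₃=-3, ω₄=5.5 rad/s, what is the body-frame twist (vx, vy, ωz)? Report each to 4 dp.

k = lx + ly = 0.2 + 0.12 = 0.3200
ω₁+ω₂+ω₃+ω₄ = -4.0000  →  vx = (0.06/4)·-4.0000 = -0.0600
−ω₁+ω₂+ω₃−ω₄ = -9.0000  →  vy = (0.06/4)·-9.0000 = -0.1350
−ω₁+ω₂−ω₃+ω₄ = 8.0000  →  ωz = (0.06/1.2800)·8.0000 = 0.3750

(-0.0600, -0.1350, 0.3750)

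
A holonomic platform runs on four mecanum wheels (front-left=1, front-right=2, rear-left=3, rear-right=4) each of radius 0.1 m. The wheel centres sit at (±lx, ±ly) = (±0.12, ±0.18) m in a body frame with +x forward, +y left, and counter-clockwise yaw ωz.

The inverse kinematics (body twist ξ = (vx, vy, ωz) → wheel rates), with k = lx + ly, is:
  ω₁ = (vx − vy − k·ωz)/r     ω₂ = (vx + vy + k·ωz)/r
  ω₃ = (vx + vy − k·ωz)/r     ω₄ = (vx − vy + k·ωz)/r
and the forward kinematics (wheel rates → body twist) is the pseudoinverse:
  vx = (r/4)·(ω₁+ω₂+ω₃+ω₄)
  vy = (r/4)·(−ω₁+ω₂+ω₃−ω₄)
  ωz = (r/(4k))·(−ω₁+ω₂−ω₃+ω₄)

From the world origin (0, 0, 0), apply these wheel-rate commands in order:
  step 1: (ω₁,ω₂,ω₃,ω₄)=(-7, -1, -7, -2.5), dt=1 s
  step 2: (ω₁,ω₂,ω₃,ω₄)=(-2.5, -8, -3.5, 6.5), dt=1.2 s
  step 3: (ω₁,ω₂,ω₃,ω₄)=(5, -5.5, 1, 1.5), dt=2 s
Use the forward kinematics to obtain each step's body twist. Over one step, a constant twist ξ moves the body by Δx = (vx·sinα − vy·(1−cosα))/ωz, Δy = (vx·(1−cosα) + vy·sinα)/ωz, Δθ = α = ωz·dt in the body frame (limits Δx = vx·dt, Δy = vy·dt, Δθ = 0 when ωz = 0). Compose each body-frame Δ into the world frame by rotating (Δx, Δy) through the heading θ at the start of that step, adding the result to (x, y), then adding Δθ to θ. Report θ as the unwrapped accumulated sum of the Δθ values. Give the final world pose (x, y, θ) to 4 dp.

(0.2195, -0.9433, -0.3417)

step 1: ξ=(vx,vy,ωz)=(-0.4375, 0.0375, 0.8750), dt=1.0 → body Δ=(-0.3992, -0.1466, 0.8750) → world pose (-0.3992, -0.1466, 0.8750)
step 2: ξ=(vx,vy,ωz)=(-0.1875, -0.3875, 0.3750), dt=1.2 → body Δ=(-0.1146, -0.4992, 0.4500) → world pose (-0.0894, -0.5546, 1.3250)
step 3: ξ=(vx,vy,ωz)=(0.0500, -0.2750, -0.8333), dt=2.0 → body Δ=(-0.3019, -0.3942, -1.6667) → world pose (0.2195, -0.9433, -0.3417)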